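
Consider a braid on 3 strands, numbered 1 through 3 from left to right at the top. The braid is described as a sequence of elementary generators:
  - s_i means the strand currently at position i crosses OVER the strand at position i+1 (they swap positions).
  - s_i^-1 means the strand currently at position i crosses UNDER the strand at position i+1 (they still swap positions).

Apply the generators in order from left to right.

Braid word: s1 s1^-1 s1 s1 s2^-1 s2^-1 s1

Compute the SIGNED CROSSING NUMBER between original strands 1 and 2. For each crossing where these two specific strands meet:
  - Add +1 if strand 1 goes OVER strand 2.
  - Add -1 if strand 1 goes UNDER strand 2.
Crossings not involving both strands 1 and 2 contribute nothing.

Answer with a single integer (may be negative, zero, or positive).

Gen 1: 1 over 2. Both 1&2? yes. Contrib: +1. Sum: 1
Gen 2: 2 under 1. Both 1&2? yes. Contrib: +1. Sum: 2
Gen 3: 1 over 2. Both 1&2? yes. Contrib: +1. Sum: 3
Gen 4: 2 over 1. Both 1&2? yes. Contrib: -1. Sum: 2
Gen 5: crossing 2x3. Both 1&2? no. Sum: 2
Gen 6: crossing 3x2. Both 1&2? no. Sum: 2
Gen 7: 1 over 2. Both 1&2? yes. Contrib: +1. Sum: 3

Answer: 3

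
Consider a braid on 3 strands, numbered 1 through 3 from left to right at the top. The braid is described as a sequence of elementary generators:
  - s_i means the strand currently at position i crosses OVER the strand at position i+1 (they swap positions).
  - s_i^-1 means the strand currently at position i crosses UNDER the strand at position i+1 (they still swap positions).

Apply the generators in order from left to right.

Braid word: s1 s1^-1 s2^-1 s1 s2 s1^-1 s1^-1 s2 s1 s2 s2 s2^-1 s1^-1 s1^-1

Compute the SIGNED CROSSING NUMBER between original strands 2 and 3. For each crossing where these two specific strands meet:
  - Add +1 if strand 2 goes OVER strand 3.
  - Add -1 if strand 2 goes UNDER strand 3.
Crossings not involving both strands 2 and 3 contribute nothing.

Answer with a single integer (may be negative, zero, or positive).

Gen 1: crossing 1x2. Both 2&3? no. Sum: 0
Gen 2: crossing 2x1. Both 2&3? no. Sum: 0
Gen 3: 2 under 3. Both 2&3? yes. Contrib: -1. Sum: -1
Gen 4: crossing 1x3. Both 2&3? no. Sum: -1
Gen 5: crossing 1x2. Both 2&3? no. Sum: -1
Gen 6: 3 under 2. Both 2&3? yes. Contrib: +1. Sum: 0
Gen 7: 2 under 3. Both 2&3? yes. Contrib: -1. Sum: -1
Gen 8: crossing 2x1. Both 2&3? no. Sum: -1
Gen 9: crossing 3x1. Both 2&3? no. Sum: -1
Gen 10: 3 over 2. Both 2&3? yes. Contrib: -1. Sum: -2
Gen 11: 2 over 3. Both 2&3? yes. Contrib: +1. Sum: -1
Gen 12: 3 under 2. Both 2&3? yes. Contrib: +1. Sum: 0
Gen 13: crossing 1x2. Both 2&3? no. Sum: 0
Gen 14: crossing 2x1. Both 2&3? no. Sum: 0

Answer: 0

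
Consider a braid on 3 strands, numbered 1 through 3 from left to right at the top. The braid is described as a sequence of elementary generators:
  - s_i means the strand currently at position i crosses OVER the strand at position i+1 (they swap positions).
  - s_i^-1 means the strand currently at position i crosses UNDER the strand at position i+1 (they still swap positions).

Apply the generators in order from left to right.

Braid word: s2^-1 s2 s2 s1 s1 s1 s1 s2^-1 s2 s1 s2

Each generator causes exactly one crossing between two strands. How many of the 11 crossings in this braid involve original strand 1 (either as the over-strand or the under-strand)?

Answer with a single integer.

Gen 1: crossing 2x3. Involves strand 1? no. Count so far: 0
Gen 2: crossing 3x2. Involves strand 1? no. Count so far: 0
Gen 3: crossing 2x3. Involves strand 1? no. Count so far: 0
Gen 4: crossing 1x3. Involves strand 1? yes. Count so far: 1
Gen 5: crossing 3x1. Involves strand 1? yes. Count so far: 2
Gen 6: crossing 1x3. Involves strand 1? yes. Count so far: 3
Gen 7: crossing 3x1. Involves strand 1? yes. Count so far: 4
Gen 8: crossing 3x2. Involves strand 1? no. Count so far: 4
Gen 9: crossing 2x3. Involves strand 1? no. Count so far: 4
Gen 10: crossing 1x3. Involves strand 1? yes. Count so far: 5
Gen 11: crossing 1x2. Involves strand 1? yes. Count so far: 6

Answer: 6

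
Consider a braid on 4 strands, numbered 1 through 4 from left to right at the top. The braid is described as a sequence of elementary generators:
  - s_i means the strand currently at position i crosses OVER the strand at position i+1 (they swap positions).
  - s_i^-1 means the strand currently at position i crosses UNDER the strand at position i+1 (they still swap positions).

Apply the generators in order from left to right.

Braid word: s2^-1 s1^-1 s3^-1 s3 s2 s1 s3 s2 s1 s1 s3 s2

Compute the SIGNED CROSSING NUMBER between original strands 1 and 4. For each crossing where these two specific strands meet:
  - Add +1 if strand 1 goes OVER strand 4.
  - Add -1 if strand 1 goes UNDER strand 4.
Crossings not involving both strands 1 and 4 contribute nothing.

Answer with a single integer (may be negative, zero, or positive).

Answer: 0

Derivation:
Gen 1: crossing 2x3. Both 1&4? no. Sum: 0
Gen 2: crossing 1x3. Both 1&4? no. Sum: 0
Gen 3: crossing 2x4. Both 1&4? no. Sum: 0
Gen 4: crossing 4x2. Both 1&4? no. Sum: 0
Gen 5: crossing 1x2. Both 1&4? no. Sum: 0
Gen 6: crossing 3x2. Both 1&4? no. Sum: 0
Gen 7: 1 over 4. Both 1&4? yes. Contrib: +1. Sum: 1
Gen 8: crossing 3x4. Both 1&4? no. Sum: 1
Gen 9: crossing 2x4. Both 1&4? no. Sum: 1
Gen 10: crossing 4x2. Both 1&4? no. Sum: 1
Gen 11: crossing 3x1. Both 1&4? no. Sum: 1
Gen 12: 4 over 1. Both 1&4? yes. Contrib: -1. Sum: 0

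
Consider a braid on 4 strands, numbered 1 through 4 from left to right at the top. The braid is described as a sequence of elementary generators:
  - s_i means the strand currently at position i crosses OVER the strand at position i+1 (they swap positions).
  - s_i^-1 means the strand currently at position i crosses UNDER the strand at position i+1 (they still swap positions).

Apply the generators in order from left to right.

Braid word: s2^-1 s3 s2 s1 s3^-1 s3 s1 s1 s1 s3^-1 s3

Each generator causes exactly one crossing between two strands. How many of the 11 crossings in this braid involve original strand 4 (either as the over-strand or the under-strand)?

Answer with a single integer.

Gen 1: crossing 2x3. Involves strand 4? no. Count so far: 0
Gen 2: crossing 2x4. Involves strand 4? yes. Count so far: 1
Gen 3: crossing 3x4. Involves strand 4? yes. Count so far: 2
Gen 4: crossing 1x4. Involves strand 4? yes. Count so far: 3
Gen 5: crossing 3x2. Involves strand 4? no. Count so far: 3
Gen 6: crossing 2x3. Involves strand 4? no. Count so far: 3
Gen 7: crossing 4x1. Involves strand 4? yes. Count so far: 4
Gen 8: crossing 1x4. Involves strand 4? yes. Count so far: 5
Gen 9: crossing 4x1. Involves strand 4? yes. Count so far: 6
Gen 10: crossing 3x2. Involves strand 4? no. Count so far: 6
Gen 11: crossing 2x3. Involves strand 4? no. Count so far: 6

Answer: 6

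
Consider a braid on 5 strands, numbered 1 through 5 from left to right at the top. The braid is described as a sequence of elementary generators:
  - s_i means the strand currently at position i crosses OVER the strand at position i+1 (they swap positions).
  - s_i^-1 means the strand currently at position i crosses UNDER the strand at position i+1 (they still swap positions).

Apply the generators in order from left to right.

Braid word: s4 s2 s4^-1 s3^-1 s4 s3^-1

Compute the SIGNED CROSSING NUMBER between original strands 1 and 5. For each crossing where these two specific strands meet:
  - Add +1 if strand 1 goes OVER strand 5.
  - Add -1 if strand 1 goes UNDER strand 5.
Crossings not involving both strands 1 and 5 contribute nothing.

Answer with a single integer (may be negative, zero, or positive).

Answer: 0

Derivation:
Gen 1: crossing 4x5. Both 1&5? no. Sum: 0
Gen 2: crossing 2x3. Both 1&5? no. Sum: 0
Gen 3: crossing 5x4. Both 1&5? no. Sum: 0
Gen 4: crossing 2x4. Both 1&5? no. Sum: 0
Gen 5: crossing 2x5. Both 1&5? no. Sum: 0
Gen 6: crossing 4x5. Both 1&5? no. Sum: 0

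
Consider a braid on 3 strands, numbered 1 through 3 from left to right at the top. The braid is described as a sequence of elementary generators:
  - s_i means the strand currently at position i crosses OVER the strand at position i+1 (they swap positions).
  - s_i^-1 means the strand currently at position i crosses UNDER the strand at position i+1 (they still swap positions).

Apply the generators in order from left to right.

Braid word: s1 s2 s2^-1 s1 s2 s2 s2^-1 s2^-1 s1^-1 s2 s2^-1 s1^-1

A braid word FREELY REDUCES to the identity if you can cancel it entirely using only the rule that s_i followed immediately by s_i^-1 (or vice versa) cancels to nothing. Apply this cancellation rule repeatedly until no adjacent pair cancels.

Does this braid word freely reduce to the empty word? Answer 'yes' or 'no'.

Answer: yes

Derivation:
Gen 1 (s1): push. Stack: [s1]
Gen 2 (s2): push. Stack: [s1 s2]
Gen 3 (s2^-1): cancels prior s2. Stack: [s1]
Gen 4 (s1): push. Stack: [s1 s1]
Gen 5 (s2): push. Stack: [s1 s1 s2]
Gen 6 (s2): push. Stack: [s1 s1 s2 s2]
Gen 7 (s2^-1): cancels prior s2. Stack: [s1 s1 s2]
Gen 8 (s2^-1): cancels prior s2. Stack: [s1 s1]
Gen 9 (s1^-1): cancels prior s1. Stack: [s1]
Gen 10 (s2): push. Stack: [s1 s2]
Gen 11 (s2^-1): cancels prior s2. Stack: [s1]
Gen 12 (s1^-1): cancels prior s1. Stack: []
Reduced word: (empty)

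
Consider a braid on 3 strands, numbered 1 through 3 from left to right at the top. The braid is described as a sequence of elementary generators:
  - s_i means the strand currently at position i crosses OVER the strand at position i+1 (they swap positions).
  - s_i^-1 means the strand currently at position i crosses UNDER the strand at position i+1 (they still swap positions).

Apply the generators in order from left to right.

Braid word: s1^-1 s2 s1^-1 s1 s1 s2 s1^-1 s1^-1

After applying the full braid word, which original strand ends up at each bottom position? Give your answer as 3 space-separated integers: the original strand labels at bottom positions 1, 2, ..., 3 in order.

Gen 1 (s1^-1): strand 1 crosses under strand 2. Perm now: [2 1 3]
Gen 2 (s2): strand 1 crosses over strand 3. Perm now: [2 3 1]
Gen 3 (s1^-1): strand 2 crosses under strand 3. Perm now: [3 2 1]
Gen 4 (s1): strand 3 crosses over strand 2. Perm now: [2 3 1]
Gen 5 (s1): strand 2 crosses over strand 3. Perm now: [3 2 1]
Gen 6 (s2): strand 2 crosses over strand 1. Perm now: [3 1 2]
Gen 7 (s1^-1): strand 3 crosses under strand 1. Perm now: [1 3 2]
Gen 8 (s1^-1): strand 1 crosses under strand 3. Perm now: [3 1 2]

Answer: 3 1 2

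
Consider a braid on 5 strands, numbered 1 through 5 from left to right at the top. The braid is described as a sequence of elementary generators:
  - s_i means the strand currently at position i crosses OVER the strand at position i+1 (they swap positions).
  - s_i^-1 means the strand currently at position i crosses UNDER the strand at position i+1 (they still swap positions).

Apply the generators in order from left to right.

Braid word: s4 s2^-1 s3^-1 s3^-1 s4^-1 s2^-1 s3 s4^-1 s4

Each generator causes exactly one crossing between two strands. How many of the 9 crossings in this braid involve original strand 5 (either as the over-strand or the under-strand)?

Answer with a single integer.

Gen 1: crossing 4x5. Involves strand 5? yes. Count so far: 1
Gen 2: crossing 2x3. Involves strand 5? no. Count so far: 1
Gen 3: crossing 2x5. Involves strand 5? yes. Count so far: 2
Gen 4: crossing 5x2. Involves strand 5? yes. Count so far: 3
Gen 5: crossing 5x4. Involves strand 5? yes. Count so far: 4
Gen 6: crossing 3x2. Involves strand 5? no. Count so far: 4
Gen 7: crossing 3x4. Involves strand 5? no. Count so far: 4
Gen 8: crossing 3x5. Involves strand 5? yes. Count so far: 5
Gen 9: crossing 5x3. Involves strand 5? yes. Count so far: 6

Answer: 6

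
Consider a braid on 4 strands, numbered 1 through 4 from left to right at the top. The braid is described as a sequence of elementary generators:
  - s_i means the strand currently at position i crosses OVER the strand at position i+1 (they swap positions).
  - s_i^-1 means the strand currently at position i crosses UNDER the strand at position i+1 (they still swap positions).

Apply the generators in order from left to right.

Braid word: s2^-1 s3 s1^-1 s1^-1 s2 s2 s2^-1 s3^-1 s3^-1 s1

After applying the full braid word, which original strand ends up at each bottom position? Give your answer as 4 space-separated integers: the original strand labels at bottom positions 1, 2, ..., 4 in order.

Gen 1 (s2^-1): strand 2 crosses under strand 3. Perm now: [1 3 2 4]
Gen 2 (s3): strand 2 crosses over strand 4. Perm now: [1 3 4 2]
Gen 3 (s1^-1): strand 1 crosses under strand 3. Perm now: [3 1 4 2]
Gen 4 (s1^-1): strand 3 crosses under strand 1. Perm now: [1 3 4 2]
Gen 5 (s2): strand 3 crosses over strand 4. Perm now: [1 4 3 2]
Gen 6 (s2): strand 4 crosses over strand 3. Perm now: [1 3 4 2]
Gen 7 (s2^-1): strand 3 crosses under strand 4. Perm now: [1 4 3 2]
Gen 8 (s3^-1): strand 3 crosses under strand 2. Perm now: [1 4 2 3]
Gen 9 (s3^-1): strand 2 crosses under strand 3. Perm now: [1 4 3 2]
Gen 10 (s1): strand 1 crosses over strand 4. Perm now: [4 1 3 2]

Answer: 4 1 3 2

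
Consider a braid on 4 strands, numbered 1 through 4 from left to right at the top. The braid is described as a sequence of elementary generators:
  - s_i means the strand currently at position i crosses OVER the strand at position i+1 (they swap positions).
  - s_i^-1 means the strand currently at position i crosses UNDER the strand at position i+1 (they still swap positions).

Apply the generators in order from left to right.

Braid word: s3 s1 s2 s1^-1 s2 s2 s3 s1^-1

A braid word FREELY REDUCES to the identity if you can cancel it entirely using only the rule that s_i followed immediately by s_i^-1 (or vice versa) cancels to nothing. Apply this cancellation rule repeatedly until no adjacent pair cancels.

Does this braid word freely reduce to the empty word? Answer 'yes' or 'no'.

Gen 1 (s3): push. Stack: [s3]
Gen 2 (s1): push. Stack: [s3 s1]
Gen 3 (s2): push. Stack: [s3 s1 s2]
Gen 4 (s1^-1): push. Stack: [s3 s1 s2 s1^-1]
Gen 5 (s2): push. Stack: [s3 s1 s2 s1^-1 s2]
Gen 6 (s2): push. Stack: [s3 s1 s2 s1^-1 s2 s2]
Gen 7 (s3): push. Stack: [s3 s1 s2 s1^-1 s2 s2 s3]
Gen 8 (s1^-1): push. Stack: [s3 s1 s2 s1^-1 s2 s2 s3 s1^-1]
Reduced word: s3 s1 s2 s1^-1 s2 s2 s3 s1^-1

Answer: no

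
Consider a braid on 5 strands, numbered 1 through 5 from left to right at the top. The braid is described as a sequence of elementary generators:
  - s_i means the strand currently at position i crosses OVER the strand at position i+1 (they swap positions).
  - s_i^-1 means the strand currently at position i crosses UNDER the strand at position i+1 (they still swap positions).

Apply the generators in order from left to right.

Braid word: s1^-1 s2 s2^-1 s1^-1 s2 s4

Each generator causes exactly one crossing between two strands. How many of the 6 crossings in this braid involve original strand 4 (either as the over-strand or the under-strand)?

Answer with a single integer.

Answer: 1

Derivation:
Gen 1: crossing 1x2. Involves strand 4? no. Count so far: 0
Gen 2: crossing 1x3. Involves strand 4? no. Count so far: 0
Gen 3: crossing 3x1. Involves strand 4? no. Count so far: 0
Gen 4: crossing 2x1. Involves strand 4? no. Count so far: 0
Gen 5: crossing 2x3. Involves strand 4? no. Count so far: 0
Gen 6: crossing 4x5. Involves strand 4? yes. Count so far: 1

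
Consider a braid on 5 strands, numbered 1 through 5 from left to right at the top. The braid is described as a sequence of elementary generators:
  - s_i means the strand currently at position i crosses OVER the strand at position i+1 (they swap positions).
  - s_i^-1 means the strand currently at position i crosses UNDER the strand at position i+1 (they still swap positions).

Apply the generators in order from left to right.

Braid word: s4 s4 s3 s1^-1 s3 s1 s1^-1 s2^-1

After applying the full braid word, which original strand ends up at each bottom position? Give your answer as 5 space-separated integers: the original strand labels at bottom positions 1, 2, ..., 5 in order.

Answer: 2 3 1 4 5

Derivation:
Gen 1 (s4): strand 4 crosses over strand 5. Perm now: [1 2 3 5 4]
Gen 2 (s4): strand 5 crosses over strand 4. Perm now: [1 2 3 4 5]
Gen 3 (s3): strand 3 crosses over strand 4. Perm now: [1 2 4 3 5]
Gen 4 (s1^-1): strand 1 crosses under strand 2. Perm now: [2 1 4 3 5]
Gen 5 (s3): strand 4 crosses over strand 3. Perm now: [2 1 3 4 5]
Gen 6 (s1): strand 2 crosses over strand 1. Perm now: [1 2 3 4 5]
Gen 7 (s1^-1): strand 1 crosses under strand 2. Perm now: [2 1 3 4 5]
Gen 8 (s2^-1): strand 1 crosses under strand 3. Perm now: [2 3 1 4 5]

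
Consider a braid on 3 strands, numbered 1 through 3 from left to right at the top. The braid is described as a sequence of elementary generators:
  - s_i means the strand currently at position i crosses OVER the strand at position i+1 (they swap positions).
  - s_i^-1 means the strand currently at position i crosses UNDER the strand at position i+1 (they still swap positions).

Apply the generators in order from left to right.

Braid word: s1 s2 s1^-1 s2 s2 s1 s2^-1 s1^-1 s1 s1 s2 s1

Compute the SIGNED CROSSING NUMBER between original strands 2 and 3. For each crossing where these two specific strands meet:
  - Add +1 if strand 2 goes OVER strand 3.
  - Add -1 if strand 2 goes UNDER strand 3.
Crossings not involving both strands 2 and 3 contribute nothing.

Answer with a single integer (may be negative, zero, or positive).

Answer: -1

Derivation:
Gen 1: crossing 1x2. Both 2&3? no. Sum: 0
Gen 2: crossing 1x3. Both 2&3? no. Sum: 0
Gen 3: 2 under 3. Both 2&3? yes. Contrib: -1. Sum: -1
Gen 4: crossing 2x1. Both 2&3? no. Sum: -1
Gen 5: crossing 1x2. Both 2&3? no. Sum: -1
Gen 6: 3 over 2. Both 2&3? yes. Contrib: -1. Sum: -2
Gen 7: crossing 3x1. Both 2&3? no. Sum: -2
Gen 8: crossing 2x1. Both 2&3? no. Sum: -2
Gen 9: crossing 1x2. Both 2&3? no. Sum: -2
Gen 10: crossing 2x1. Both 2&3? no. Sum: -2
Gen 11: 2 over 3. Both 2&3? yes. Contrib: +1. Sum: -1
Gen 12: crossing 1x3. Both 2&3? no. Sum: -1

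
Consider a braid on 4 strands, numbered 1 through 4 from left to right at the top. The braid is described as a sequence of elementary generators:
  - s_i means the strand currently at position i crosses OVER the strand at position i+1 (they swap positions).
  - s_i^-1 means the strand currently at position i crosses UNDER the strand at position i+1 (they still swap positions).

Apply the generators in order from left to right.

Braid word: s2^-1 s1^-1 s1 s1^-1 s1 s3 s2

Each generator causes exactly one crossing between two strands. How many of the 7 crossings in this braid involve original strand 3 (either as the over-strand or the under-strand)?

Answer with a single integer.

Gen 1: crossing 2x3. Involves strand 3? yes. Count so far: 1
Gen 2: crossing 1x3. Involves strand 3? yes. Count so far: 2
Gen 3: crossing 3x1. Involves strand 3? yes. Count so far: 3
Gen 4: crossing 1x3. Involves strand 3? yes. Count so far: 4
Gen 5: crossing 3x1. Involves strand 3? yes. Count so far: 5
Gen 6: crossing 2x4. Involves strand 3? no. Count so far: 5
Gen 7: crossing 3x4. Involves strand 3? yes. Count so far: 6

Answer: 6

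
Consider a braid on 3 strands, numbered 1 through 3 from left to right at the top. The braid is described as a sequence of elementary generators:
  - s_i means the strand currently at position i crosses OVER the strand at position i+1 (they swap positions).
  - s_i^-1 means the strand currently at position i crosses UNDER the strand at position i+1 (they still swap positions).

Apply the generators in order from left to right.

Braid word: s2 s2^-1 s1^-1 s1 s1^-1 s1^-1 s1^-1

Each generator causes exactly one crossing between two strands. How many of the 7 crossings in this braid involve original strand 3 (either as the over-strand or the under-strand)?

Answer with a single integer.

Answer: 2

Derivation:
Gen 1: crossing 2x3. Involves strand 3? yes. Count so far: 1
Gen 2: crossing 3x2. Involves strand 3? yes. Count so far: 2
Gen 3: crossing 1x2. Involves strand 3? no. Count so far: 2
Gen 4: crossing 2x1. Involves strand 3? no. Count so far: 2
Gen 5: crossing 1x2. Involves strand 3? no. Count so far: 2
Gen 6: crossing 2x1. Involves strand 3? no. Count so far: 2
Gen 7: crossing 1x2. Involves strand 3? no. Count so far: 2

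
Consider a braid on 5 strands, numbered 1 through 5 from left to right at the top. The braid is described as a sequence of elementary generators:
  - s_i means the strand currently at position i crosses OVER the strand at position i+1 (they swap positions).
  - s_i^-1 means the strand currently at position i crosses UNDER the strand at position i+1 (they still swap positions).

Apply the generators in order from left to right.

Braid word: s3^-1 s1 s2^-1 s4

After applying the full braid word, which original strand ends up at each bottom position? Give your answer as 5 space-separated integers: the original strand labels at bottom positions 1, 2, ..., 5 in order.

Answer: 2 4 1 5 3

Derivation:
Gen 1 (s3^-1): strand 3 crosses under strand 4. Perm now: [1 2 4 3 5]
Gen 2 (s1): strand 1 crosses over strand 2. Perm now: [2 1 4 3 5]
Gen 3 (s2^-1): strand 1 crosses under strand 4. Perm now: [2 4 1 3 5]
Gen 4 (s4): strand 3 crosses over strand 5. Perm now: [2 4 1 5 3]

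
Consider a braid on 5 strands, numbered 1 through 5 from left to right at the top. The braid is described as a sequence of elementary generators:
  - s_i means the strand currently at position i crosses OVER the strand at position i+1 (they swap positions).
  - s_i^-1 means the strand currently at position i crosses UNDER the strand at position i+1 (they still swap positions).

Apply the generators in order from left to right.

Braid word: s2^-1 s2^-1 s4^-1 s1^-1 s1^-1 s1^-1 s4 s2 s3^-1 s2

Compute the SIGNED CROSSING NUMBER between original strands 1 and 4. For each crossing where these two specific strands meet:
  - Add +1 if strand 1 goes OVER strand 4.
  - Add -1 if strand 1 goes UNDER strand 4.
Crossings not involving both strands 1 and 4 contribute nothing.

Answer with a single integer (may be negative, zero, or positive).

Answer: -1

Derivation:
Gen 1: crossing 2x3. Both 1&4? no. Sum: 0
Gen 2: crossing 3x2. Both 1&4? no. Sum: 0
Gen 3: crossing 4x5. Both 1&4? no. Sum: 0
Gen 4: crossing 1x2. Both 1&4? no. Sum: 0
Gen 5: crossing 2x1. Both 1&4? no. Sum: 0
Gen 6: crossing 1x2. Both 1&4? no. Sum: 0
Gen 7: crossing 5x4. Both 1&4? no. Sum: 0
Gen 8: crossing 1x3. Both 1&4? no. Sum: 0
Gen 9: 1 under 4. Both 1&4? yes. Contrib: -1. Sum: -1
Gen 10: crossing 3x4. Both 1&4? no. Sum: -1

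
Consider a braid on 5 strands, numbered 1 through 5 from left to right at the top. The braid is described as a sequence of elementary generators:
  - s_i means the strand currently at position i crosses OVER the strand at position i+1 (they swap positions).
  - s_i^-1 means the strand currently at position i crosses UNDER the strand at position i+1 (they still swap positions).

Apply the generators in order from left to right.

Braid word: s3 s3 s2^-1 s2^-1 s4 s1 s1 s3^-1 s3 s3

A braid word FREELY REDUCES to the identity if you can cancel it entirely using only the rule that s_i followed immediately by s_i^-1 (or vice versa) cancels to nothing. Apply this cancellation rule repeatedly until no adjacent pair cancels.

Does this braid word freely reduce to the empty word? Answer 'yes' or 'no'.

Answer: no

Derivation:
Gen 1 (s3): push. Stack: [s3]
Gen 2 (s3): push. Stack: [s3 s3]
Gen 3 (s2^-1): push. Stack: [s3 s3 s2^-1]
Gen 4 (s2^-1): push. Stack: [s3 s3 s2^-1 s2^-1]
Gen 5 (s4): push. Stack: [s3 s3 s2^-1 s2^-1 s4]
Gen 6 (s1): push. Stack: [s3 s3 s2^-1 s2^-1 s4 s1]
Gen 7 (s1): push. Stack: [s3 s3 s2^-1 s2^-1 s4 s1 s1]
Gen 8 (s3^-1): push. Stack: [s3 s3 s2^-1 s2^-1 s4 s1 s1 s3^-1]
Gen 9 (s3): cancels prior s3^-1. Stack: [s3 s3 s2^-1 s2^-1 s4 s1 s1]
Gen 10 (s3): push. Stack: [s3 s3 s2^-1 s2^-1 s4 s1 s1 s3]
Reduced word: s3 s3 s2^-1 s2^-1 s4 s1 s1 s3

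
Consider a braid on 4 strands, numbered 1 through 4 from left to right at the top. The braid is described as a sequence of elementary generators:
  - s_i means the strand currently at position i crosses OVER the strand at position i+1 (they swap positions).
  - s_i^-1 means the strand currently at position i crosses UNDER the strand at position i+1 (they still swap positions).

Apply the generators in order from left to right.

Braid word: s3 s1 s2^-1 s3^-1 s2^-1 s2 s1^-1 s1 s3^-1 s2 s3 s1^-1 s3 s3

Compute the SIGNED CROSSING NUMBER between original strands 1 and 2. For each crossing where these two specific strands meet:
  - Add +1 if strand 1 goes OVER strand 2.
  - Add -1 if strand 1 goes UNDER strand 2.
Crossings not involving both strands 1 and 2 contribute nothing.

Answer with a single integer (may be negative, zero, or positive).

Answer: 2

Derivation:
Gen 1: crossing 3x4. Both 1&2? no. Sum: 0
Gen 2: 1 over 2. Both 1&2? yes. Contrib: +1. Sum: 1
Gen 3: crossing 1x4. Both 1&2? no. Sum: 1
Gen 4: crossing 1x3. Both 1&2? no. Sum: 1
Gen 5: crossing 4x3. Both 1&2? no. Sum: 1
Gen 6: crossing 3x4. Both 1&2? no. Sum: 1
Gen 7: crossing 2x4. Both 1&2? no. Sum: 1
Gen 8: crossing 4x2. Both 1&2? no. Sum: 1
Gen 9: crossing 3x1. Both 1&2? no. Sum: 1
Gen 10: crossing 4x1. Both 1&2? no. Sum: 1
Gen 11: crossing 4x3. Both 1&2? no. Sum: 1
Gen 12: 2 under 1. Both 1&2? yes. Contrib: +1. Sum: 2
Gen 13: crossing 3x4. Both 1&2? no. Sum: 2
Gen 14: crossing 4x3. Both 1&2? no. Sum: 2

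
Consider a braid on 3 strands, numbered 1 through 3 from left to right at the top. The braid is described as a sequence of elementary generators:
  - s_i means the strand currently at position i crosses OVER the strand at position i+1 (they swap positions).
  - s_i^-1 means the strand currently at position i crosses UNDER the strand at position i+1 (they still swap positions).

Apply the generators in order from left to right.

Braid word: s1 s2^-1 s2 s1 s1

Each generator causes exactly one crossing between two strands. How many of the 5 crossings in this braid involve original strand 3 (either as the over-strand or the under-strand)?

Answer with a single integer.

Gen 1: crossing 1x2. Involves strand 3? no. Count so far: 0
Gen 2: crossing 1x3. Involves strand 3? yes. Count so far: 1
Gen 3: crossing 3x1. Involves strand 3? yes. Count so far: 2
Gen 4: crossing 2x1. Involves strand 3? no. Count so far: 2
Gen 5: crossing 1x2. Involves strand 3? no. Count so far: 2

Answer: 2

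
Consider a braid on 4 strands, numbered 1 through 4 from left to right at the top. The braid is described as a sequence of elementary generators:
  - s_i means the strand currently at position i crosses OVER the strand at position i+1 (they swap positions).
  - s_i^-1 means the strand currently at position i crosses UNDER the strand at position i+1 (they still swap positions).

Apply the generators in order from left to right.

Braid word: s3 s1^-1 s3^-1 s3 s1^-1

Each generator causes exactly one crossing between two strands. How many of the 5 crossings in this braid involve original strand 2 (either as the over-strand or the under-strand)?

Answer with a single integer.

Answer: 2

Derivation:
Gen 1: crossing 3x4. Involves strand 2? no. Count so far: 0
Gen 2: crossing 1x2. Involves strand 2? yes. Count so far: 1
Gen 3: crossing 4x3. Involves strand 2? no. Count so far: 1
Gen 4: crossing 3x4. Involves strand 2? no. Count so far: 1
Gen 5: crossing 2x1. Involves strand 2? yes. Count so far: 2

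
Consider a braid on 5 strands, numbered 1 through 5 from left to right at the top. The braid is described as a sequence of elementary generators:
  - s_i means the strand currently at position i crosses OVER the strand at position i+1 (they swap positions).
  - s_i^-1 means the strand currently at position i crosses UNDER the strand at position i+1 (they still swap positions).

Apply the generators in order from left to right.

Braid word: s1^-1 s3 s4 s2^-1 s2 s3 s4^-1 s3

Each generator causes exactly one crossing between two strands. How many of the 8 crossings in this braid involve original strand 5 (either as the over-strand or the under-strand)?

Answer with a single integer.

Answer: 3

Derivation:
Gen 1: crossing 1x2. Involves strand 5? no. Count so far: 0
Gen 2: crossing 3x4. Involves strand 5? no. Count so far: 0
Gen 3: crossing 3x5. Involves strand 5? yes. Count so far: 1
Gen 4: crossing 1x4. Involves strand 5? no. Count so far: 1
Gen 5: crossing 4x1. Involves strand 5? no. Count so far: 1
Gen 6: crossing 4x5. Involves strand 5? yes. Count so far: 2
Gen 7: crossing 4x3. Involves strand 5? no. Count so far: 2
Gen 8: crossing 5x3. Involves strand 5? yes. Count so far: 3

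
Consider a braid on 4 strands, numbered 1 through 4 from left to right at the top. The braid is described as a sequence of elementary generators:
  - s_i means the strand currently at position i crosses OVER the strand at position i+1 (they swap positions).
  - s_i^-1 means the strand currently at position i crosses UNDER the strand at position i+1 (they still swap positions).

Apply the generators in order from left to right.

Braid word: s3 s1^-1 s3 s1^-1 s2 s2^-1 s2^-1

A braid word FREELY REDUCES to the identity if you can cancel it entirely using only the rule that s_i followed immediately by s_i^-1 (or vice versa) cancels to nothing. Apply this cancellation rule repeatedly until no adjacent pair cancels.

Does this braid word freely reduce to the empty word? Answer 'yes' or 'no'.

Answer: no

Derivation:
Gen 1 (s3): push. Stack: [s3]
Gen 2 (s1^-1): push. Stack: [s3 s1^-1]
Gen 3 (s3): push. Stack: [s3 s1^-1 s3]
Gen 4 (s1^-1): push. Stack: [s3 s1^-1 s3 s1^-1]
Gen 5 (s2): push. Stack: [s3 s1^-1 s3 s1^-1 s2]
Gen 6 (s2^-1): cancels prior s2. Stack: [s3 s1^-1 s3 s1^-1]
Gen 7 (s2^-1): push. Stack: [s3 s1^-1 s3 s1^-1 s2^-1]
Reduced word: s3 s1^-1 s3 s1^-1 s2^-1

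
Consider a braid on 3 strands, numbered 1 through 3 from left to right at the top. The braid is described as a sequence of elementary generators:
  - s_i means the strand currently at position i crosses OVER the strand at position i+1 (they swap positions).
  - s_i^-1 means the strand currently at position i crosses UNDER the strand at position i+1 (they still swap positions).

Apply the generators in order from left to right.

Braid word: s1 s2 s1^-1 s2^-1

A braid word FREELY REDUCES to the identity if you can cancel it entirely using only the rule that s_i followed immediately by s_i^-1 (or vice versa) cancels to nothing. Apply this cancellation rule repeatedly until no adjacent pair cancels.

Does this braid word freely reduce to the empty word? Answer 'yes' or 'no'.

Answer: no

Derivation:
Gen 1 (s1): push. Stack: [s1]
Gen 2 (s2): push. Stack: [s1 s2]
Gen 3 (s1^-1): push. Stack: [s1 s2 s1^-1]
Gen 4 (s2^-1): push. Stack: [s1 s2 s1^-1 s2^-1]
Reduced word: s1 s2 s1^-1 s2^-1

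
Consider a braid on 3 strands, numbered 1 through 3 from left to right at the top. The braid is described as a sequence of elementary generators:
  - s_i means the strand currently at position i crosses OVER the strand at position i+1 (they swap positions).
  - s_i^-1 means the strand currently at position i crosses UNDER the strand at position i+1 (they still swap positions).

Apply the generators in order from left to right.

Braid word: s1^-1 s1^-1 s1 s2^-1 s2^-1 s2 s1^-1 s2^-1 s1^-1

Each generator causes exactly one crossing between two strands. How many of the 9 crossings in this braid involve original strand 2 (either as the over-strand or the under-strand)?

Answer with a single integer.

Gen 1: crossing 1x2. Involves strand 2? yes. Count so far: 1
Gen 2: crossing 2x1. Involves strand 2? yes. Count so far: 2
Gen 3: crossing 1x2. Involves strand 2? yes. Count so far: 3
Gen 4: crossing 1x3. Involves strand 2? no. Count so far: 3
Gen 5: crossing 3x1. Involves strand 2? no. Count so far: 3
Gen 6: crossing 1x3. Involves strand 2? no. Count so far: 3
Gen 7: crossing 2x3. Involves strand 2? yes. Count so far: 4
Gen 8: crossing 2x1. Involves strand 2? yes. Count so far: 5
Gen 9: crossing 3x1. Involves strand 2? no. Count so far: 5

Answer: 5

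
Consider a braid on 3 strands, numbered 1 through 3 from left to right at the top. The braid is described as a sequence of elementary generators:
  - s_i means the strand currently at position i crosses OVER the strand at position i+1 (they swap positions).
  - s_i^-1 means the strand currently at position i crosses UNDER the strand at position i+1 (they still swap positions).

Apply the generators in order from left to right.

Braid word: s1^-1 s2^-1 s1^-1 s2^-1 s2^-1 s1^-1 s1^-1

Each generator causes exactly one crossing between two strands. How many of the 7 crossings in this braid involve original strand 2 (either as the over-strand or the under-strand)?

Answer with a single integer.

Gen 1: crossing 1x2. Involves strand 2? yes. Count so far: 1
Gen 2: crossing 1x3. Involves strand 2? no. Count so far: 1
Gen 3: crossing 2x3. Involves strand 2? yes. Count so far: 2
Gen 4: crossing 2x1. Involves strand 2? yes. Count so far: 3
Gen 5: crossing 1x2. Involves strand 2? yes. Count so far: 4
Gen 6: crossing 3x2. Involves strand 2? yes. Count so far: 5
Gen 7: crossing 2x3. Involves strand 2? yes. Count so far: 6

Answer: 6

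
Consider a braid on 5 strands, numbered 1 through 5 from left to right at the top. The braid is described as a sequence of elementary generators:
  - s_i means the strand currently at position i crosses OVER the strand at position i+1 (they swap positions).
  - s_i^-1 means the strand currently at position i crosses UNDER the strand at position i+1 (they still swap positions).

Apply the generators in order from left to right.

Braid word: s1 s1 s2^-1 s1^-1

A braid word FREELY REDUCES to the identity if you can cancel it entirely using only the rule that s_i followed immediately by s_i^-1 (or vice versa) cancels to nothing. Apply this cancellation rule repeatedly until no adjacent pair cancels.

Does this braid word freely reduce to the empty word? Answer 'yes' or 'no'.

Gen 1 (s1): push. Stack: [s1]
Gen 2 (s1): push. Stack: [s1 s1]
Gen 3 (s2^-1): push. Stack: [s1 s1 s2^-1]
Gen 4 (s1^-1): push. Stack: [s1 s1 s2^-1 s1^-1]
Reduced word: s1 s1 s2^-1 s1^-1

Answer: no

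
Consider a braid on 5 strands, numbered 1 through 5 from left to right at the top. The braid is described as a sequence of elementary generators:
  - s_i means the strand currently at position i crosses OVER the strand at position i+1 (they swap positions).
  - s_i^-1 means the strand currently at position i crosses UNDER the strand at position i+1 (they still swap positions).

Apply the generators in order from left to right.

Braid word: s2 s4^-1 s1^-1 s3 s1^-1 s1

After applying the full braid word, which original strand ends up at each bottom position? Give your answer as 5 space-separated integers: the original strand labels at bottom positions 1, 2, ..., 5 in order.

Gen 1 (s2): strand 2 crosses over strand 3. Perm now: [1 3 2 4 5]
Gen 2 (s4^-1): strand 4 crosses under strand 5. Perm now: [1 3 2 5 4]
Gen 3 (s1^-1): strand 1 crosses under strand 3. Perm now: [3 1 2 5 4]
Gen 4 (s3): strand 2 crosses over strand 5. Perm now: [3 1 5 2 4]
Gen 5 (s1^-1): strand 3 crosses under strand 1. Perm now: [1 3 5 2 4]
Gen 6 (s1): strand 1 crosses over strand 3. Perm now: [3 1 5 2 4]

Answer: 3 1 5 2 4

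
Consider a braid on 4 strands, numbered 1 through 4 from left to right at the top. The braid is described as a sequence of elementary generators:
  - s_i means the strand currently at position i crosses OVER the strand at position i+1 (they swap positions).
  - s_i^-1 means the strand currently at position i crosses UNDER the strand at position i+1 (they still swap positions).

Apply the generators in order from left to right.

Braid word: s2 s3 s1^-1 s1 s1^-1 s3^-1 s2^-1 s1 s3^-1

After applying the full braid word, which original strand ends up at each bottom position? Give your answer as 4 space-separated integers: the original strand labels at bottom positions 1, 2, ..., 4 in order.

Gen 1 (s2): strand 2 crosses over strand 3. Perm now: [1 3 2 4]
Gen 2 (s3): strand 2 crosses over strand 4. Perm now: [1 3 4 2]
Gen 3 (s1^-1): strand 1 crosses under strand 3. Perm now: [3 1 4 2]
Gen 4 (s1): strand 3 crosses over strand 1. Perm now: [1 3 4 2]
Gen 5 (s1^-1): strand 1 crosses under strand 3. Perm now: [3 1 4 2]
Gen 6 (s3^-1): strand 4 crosses under strand 2. Perm now: [3 1 2 4]
Gen 7 (s2^-1): strand 1 crosses under strand 2. Perm now: [3 2 1 4]
Gen 8 (s1): strand 3 crosses over strand 2. Perm now: [2 3 1 4]
Gen 9 (s3^-1): strand 1 crosses under strand 4. Perm now: [2 3 4 1]

Answer: 2 3 4 1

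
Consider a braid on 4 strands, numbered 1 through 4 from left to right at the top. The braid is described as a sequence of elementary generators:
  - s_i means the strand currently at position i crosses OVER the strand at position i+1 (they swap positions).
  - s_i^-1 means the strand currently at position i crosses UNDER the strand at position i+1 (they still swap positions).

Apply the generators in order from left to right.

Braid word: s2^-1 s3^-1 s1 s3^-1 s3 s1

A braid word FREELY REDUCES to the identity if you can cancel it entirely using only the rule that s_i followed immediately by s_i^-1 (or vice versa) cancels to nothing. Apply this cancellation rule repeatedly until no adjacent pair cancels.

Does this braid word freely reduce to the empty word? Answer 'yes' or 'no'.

Gen 1 (s2^-1): push. Stack: [s2^-1]
Gen 2 (s3^-1): push. Stack: [s2^-1 s3^-1]
Gen 3 (s1): push. Stack: [s2^-1 s3^-1 s1]
Gen 4 (s3^-1): push. Stack: [s2^-1 s3^-1 s1 s3^-1]
Gen 5 (s3): cancels prior s3^-1. Stack: [s2^-1 s3^-1 s1]
Gen 6 (s1): push. Stack: [s2^-1 s3^-1 s1 s1]
Reduced word: s2^-1 s3^-1 s1 s1

Answer: no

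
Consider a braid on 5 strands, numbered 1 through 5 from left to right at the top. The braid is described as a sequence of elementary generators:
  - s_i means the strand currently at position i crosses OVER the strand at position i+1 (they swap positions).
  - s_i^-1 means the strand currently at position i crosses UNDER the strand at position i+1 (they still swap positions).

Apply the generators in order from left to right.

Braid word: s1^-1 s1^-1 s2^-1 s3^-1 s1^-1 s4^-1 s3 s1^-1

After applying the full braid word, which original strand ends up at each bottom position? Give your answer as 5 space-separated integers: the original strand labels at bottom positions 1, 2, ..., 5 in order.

Gen 1 (s1^-1): strand 1 crosses under strand 2. Perm now: [2 1 3 4 5]
Gen 2 (s1^-1): strand 2 crosses under strand 1. Perm now: [1 2 3 4 5]
Gen 3 (s2^-1): strand 2 crosses under strand 3. Perm now: [1 3 2 4 5]
Gen 4 (s3^-1): strand 2 crosses under strand 4. Perm now: [1 3 4 2 5]
Gen 5 (s1^-1): strand 1 crosses under strand 3. Perm now: [3 1 4 2 5]
Gen 6 (s4^-1): strand 2 crosses under strand 5. Perm now: [3 1 4 5 2]
Gen 7 (s3): strand 4 crosses over strand 5. Perm now: [3 1 5 4 2]
Gen 8 (s1^-1): strand 3 crosses under strand 1. Perm now: [1 3 5 4 2]

Answer: 1 3 5 4 2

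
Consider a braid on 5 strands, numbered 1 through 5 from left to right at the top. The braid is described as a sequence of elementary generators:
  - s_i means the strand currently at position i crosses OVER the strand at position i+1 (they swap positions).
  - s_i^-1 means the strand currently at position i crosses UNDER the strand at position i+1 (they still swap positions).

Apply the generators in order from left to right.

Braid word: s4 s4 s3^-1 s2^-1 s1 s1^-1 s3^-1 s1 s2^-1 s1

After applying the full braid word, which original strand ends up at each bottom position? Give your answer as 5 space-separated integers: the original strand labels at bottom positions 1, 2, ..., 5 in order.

Gen 1 (s4): strand 4 crosses over strand 5. Perm now: [1 2 3 5 4]
Gen 2 (s4): strand 5 crosses over strand 4. Perm now: [1 2 3 4 5]
Gen 3 (s3^-1): strand 3 crosses under strand 4. Perm now: [1 2 4 3 5]
Gen 4 (s2^-1): strand 2 crosses under strand 4. Perm now: [1 4 2 3 5]
Gen 5 (s1): strand 1 crosses over strand 4. Perm now: [4 1 2 3 5]
Gen 6 (s1^-1): strand 4 crosses under strand 1. Perm now: [1 4 2 3 5]
Gen 7 (s3^-1): strand 2 crosses under strand 3. Perm now: [1 4 3 2 5]
Gen 8 (s1): strand 1 crosses over strand 4. Perm now: [4 1 3 2 5]
Gen 9 (s2^-1): strand 1 crosses under strand 3. Perm now: [4 3 1 2 5]
Gen 10 (s1): strand 4 crosses over strand 3. Perm now: [3 4 1 2 5]

Answer: 3 4 1 2 5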